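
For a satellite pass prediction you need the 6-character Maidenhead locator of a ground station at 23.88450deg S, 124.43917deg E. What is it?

PG26fc

Add 180° to longitude and 90° to latitude: 304.4392, 66.1155.
Field: 304.4392/20 → 15 → P, 66.1155/10 → 6 → G; chars PG.
Square: 4.4392/2 → 2, 6.1155/1 → 6; chars 26.
Subsquare: 0.4392/0.0833333 → 5 → f, 0.1155/0.0416667 → 2 → c; chars fc.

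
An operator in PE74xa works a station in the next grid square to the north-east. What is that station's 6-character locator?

PE84ab

Longitude subsquare x = 23; +1 → 24, wraps to 0 = a, carry into square.
Longitude square 7; +1 → 8.
Latitude subsquare a = 0; +1 → 1 = b.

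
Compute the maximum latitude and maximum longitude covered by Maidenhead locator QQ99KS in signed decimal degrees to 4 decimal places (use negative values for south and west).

79.7917, 158.9167

Field Q=16, Q=16: +16·20° lon, +16·10° lat → SW at lon 140°, lat 70°.
Square 9, 9: +9·2° lon, +9·1° lat → SW at lon 158°, lat 79°.
Subsquare k=10, s=18: +10·0.0833333° lon, +18·0.0416667° lat → SW at lon 158.833°, lat 79.75°.
Cell spans 0.0833333° lon × 0.0416667° lat. NE corner is SW corner plus one full cell.
latitude 79.7917, longitude 158.9167.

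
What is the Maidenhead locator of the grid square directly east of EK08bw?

Longitude subsquare b = 1; +1 → 2 = c.
The latitude characters are unchanged.

EK08cw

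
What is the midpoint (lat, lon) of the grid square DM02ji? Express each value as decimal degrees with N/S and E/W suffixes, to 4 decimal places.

32.3542° N, 119.2083° W

Field D=3, M=12: +3·20° lon, +12·10° lat → SW at lon -120°, lat 30°.
Square 0, 2: +0·2° lon, +2·1° lat → SW at lon -120°, lat 32°.
Subsquare j=9, i=8: +9·0.0833333° lon, +8·0.0416667° lat → SW at lon -119.25°, lat 32.3333°.
Cell spans 0.0833333° lon × 0.0416667° lat. Centre is SW corner plus half of each.
latitude 32.3542° N, longitude 119.2083° W.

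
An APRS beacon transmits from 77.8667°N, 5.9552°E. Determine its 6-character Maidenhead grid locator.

Add 180° to longitude and 90° to latitude: 185.9552, 167.8667.
Field: lon ⌊185.9552/20⌋ = 9 → J; lat ⌊167.8667/10⌋ = 16 → Q.
Square: lon ⌊5.9552/2⌋ = 2; lat ⌊7.8667/1⌋ = 7.
Subsquare: lon ⌊1.9552/0.0833333⌋ = 23 → x; lat ⌊0.8667/0.0416667⌋ = 20 → u.

JQ27xu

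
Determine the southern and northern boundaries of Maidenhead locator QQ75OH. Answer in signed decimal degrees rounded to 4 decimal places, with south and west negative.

Field Q=16, Q=16: +16·20° lon, +16·10° lat → SW at lon 140°, lat 70°.
Square 7, 5: +7·2° lon, +5·1° lat → SW at lon 154°, lat 75°.
Subsquare o=14, h=7: +14·0.0833333° lon, +7·0.0416667° lat → SW at lon 155.167°, lat 75.2917°.
Cell spans 0.0833333° lon × 0.0416667° lat.
south 75.2917, north 75.3333.

75.2917, 75.3333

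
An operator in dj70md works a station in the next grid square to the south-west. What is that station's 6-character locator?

DJ70lc

Longitude subsquare m = 12; −1 → 11 = l.
Latitude subsquare d = 3; −1 → 2 = c.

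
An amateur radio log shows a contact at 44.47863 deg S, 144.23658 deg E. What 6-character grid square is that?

QE25cm

Add 180° to longitude and 90° to latitude: 324.2366, 45.5214.
Field (20°×10°, letters A–R): lon ⌊324.2366/20⌋ = 16 → Q; lat ⌊45.5214/10⌋ = 4 → E.
Square (2°×1°, digits 0–9): lon ⌊4.2366/2⌋ = 2; lat ⌊5.5214/1⌋ = 5.
Subsquare (5′×2.5′, letters a–x): lon ⌊0.2366/0.0833333⌋ = 2 → c; lat ⌊0.5214/0.0416667⌋ = 12 → m.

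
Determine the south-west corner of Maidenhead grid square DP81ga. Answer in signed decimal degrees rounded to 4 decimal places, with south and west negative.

61.0000, -103.5000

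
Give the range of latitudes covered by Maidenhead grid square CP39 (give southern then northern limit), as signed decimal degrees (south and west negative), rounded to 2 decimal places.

Field C=2, P=15: +2·20° lon, +15·10° lat → SW at lon -140°, lat 60°.
Square 3, 9: +3·2° lon, +9·1° lat → SW at lon -134°, lat 69°.
Cell spans 2° lon × 1° lat.
south 69.00, north 70.00.

69.00, 70.00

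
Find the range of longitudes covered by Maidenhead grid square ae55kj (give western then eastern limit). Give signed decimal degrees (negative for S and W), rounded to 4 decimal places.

-169.1667, -169.0833

Field A=0, E=4: +0·20° lon, +4·10° lat → SW at lon -180°, lat -50°.
Square 5, 5: +5·2° lon, +5·1° lat → SW at lon -170°, lat -45°.
Subsquare k=10, j=9: +10·0.0833333° lon, +9·0.0416667° lat → SW at lon -169.167°, lat -44.625°.
Cell spans 0.0833333° lon × 0.0416667° lat.
west -169.1667, east -169.0833.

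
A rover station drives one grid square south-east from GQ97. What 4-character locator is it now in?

HQ06

Longitude square 9; +1 → 10, wraps to 0, carry into field.
Longitude field G = 6; +1 → 7 = H.
Latitude square 7; −1 → 6.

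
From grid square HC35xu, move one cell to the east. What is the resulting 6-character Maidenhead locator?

HC45au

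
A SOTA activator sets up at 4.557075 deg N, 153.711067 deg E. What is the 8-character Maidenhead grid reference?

Offset from 180°W / 90°S: lon 333.71107°, lat 94.55707°.
Field: 333.71107/20 → 16 → Q, 94.55707/10 → 9 → J; chars QJ.
Square: 13.71107/2 → 6, 4.55707/1 → 4; chars 64.
Subsquare: 1.71107/0.0833333 → 20 → u, 0.55707/0.0416667 → 13 → n; chars un.
Extended square: 0.04440/0.00833333 → 5, 0.01541/0.00416667 → 3; chars 53.

QJ64un53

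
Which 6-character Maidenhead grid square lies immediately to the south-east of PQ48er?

Longitude subsquare e = 4; +1 → 5 = f.
Latitude subsquare r = 17; −1 → 16 = q.

PQ48fq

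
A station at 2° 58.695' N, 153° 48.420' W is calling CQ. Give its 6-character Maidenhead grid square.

Add 180° to longitude and 90° to latitude: 26.1930, 92.9783.
Field (20°×10°, letters A–R): lon ⌊26.1930/20⌋ = 1 → B; lat ⌊92.9783/10⌋ = 9 → J.
Square (2°×1°, digits 0–9): lon ⌊6.1930/2⌋ = 3; lat ⌊2.9783/1⌋ = 2.
Subsquare (5′×2.5′, letters a–x): lon ⌊0.1930/0.0833333⌋ = 2 → c; lat ⌊0.9783/0.0416667⌋ = 23 → x.

BJ32cx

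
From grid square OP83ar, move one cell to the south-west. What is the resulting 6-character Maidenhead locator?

OP73xq

Longitude subsquare a = 0; −1 → -1, wraps to 23 = x, carry into square.
Longitude square 8; −1 → 7.
Latitude subsquare r = 17; −1 → 16 = q.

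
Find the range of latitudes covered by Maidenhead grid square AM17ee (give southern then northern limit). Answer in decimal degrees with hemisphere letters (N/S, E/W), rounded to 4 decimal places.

Field A=0, M=12: +0·20° lon, +12·10° lat → SW at lon -180°, lat 30°.
Square 1, 7: +1·2° lon, +7·1° lat → SW at lon -178°, lat 37°.
Subsquare e=4, e=4: +4·0.0833333° lon, +4·0.0416667° lat → SW at lon -177.667°, lat 37.1667°.
Cell spans 0.0833333° lon × 0.0416667° lat.
south 37.1667° N, north 37.2083° N.

37.1667° N, 37.2083° N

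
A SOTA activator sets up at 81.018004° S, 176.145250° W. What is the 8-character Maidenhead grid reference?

Offset from 180°W / 90°S: lon 3.85475°, lat 8.98200°.
Field: lon ⌊3.85475/20⌋ = 0 → A; lat ⌊8.98200/10⌋ = 0 → A.
Square: lon ⌊3.85475/2⌋ = 1; lat ⌊8.98200/1⌋ = 8.
Subsquare: lon ⌊1.85475/0.0833333⌋ = 22 → w; lat ⌊0.98200/0.0416667⌋ = 23 → x.
Extended square: lon ⌊0.02142/0.00833333⌋ = 2; lat ⌊0.02366/0.00416667⌋ = 5.

AA18wx25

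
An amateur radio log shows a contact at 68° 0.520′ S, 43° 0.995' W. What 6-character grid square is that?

GC81lx

Offset from 180°W / 90°S: lon 136.9834°, lat 21.9913°.
Field: lon ⌊136.9834/20⌋ = 6 → G; lat ⌊21.9913/10⌋ = 2 → C.
Square: lon ⌊16.9834/2⌋ = 8; lat ⌊1.9913/1⌋ = 1.
Subsquare: lon ⌊0.9834/0.0833333⌋ = 11 → l; lat ⌊0.9913/0.0416667⌋ = 23 → x.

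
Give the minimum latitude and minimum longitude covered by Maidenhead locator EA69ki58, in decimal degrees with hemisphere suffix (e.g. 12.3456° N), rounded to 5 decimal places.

Field E=4, A=0: +4·20° lon, +0·10° lat → SW at lon -100°, lat -90°.
Square 6, 9: +6·2° lon, +9·1° lat → SW at lon -88°, lat -81°.
Subsquare k=10, i=8: +10·0.0833333° lon, +8·0.0416667° lat → SW at lon -87.1667°, lat -80.6667°.
Extended square 5, 8: +5·0.00833333° lon, +8·0.00416667° lat → SW at lon -87.125°, lat -80.6333°.
latitude 80.63333° S, longitude 87.12500° W.

80.63333° S, 87.12500° W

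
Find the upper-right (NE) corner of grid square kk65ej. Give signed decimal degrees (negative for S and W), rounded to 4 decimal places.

Field K=10, K=10: +10·20° lon, +10·10° lat → SW at lon 20°, lat 10°.
Square 6, 5: +6·2° lon, +5·1° lat → SW at lon 32°, lat 15°.
Subsquare e=4, j=9: +4·0.0833333° lon, +9·0.0416667° lat → SW at lon 32.3333°, lat 15.375°.
Cell spans 0.0833333° lon × 0.0416667° lat. NE corner is SW corner plus one full cell.
latitude 15.4167, longitude 32.4167.

15.4167, 32.4167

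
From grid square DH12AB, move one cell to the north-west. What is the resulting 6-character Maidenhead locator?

DH02xc

Longitude subsquare a = 0; −1 → -1, wraps to 23 = x, carry into square.
Longitude square 1; −1 → 0.
Latitude subsquare b = 1; +1 → 2 = c.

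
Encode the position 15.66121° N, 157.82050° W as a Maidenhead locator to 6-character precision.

Shift to the Maidenhead origin (180°W, 90°S): lon 22.1795, lat 105.6612.
Field: 22.1795/20 → 1 → B, 105.6612/10 → 10 → K; chars BK.
Square: 2.1795/2 → 1, 5.6612/1 → 5; chars 15.
Subsquare: 0.1795/0.0833333 → 2 → c, 0.6612/0.0416667 → 15 → p; chars cp.

BK15cp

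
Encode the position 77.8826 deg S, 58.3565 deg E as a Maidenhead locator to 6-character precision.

LB92ec

Add 180° to longitude and 90° to latitude: 238.3565, 12.1174.
Field (20°×10°, letters A–R): lon ⌊238.3565/20⌋ = 11 → L; lat ⌊12.1174/10⌋ = 1 → B.
Square (2°×1°, digits 0–9): lon ⌊18.3565/2⌋ = 9; lat ⌊2.1174/1⌋ = 2.
Subsquare (5′×2.5′, letters a–x): lon ⌊0.3565/0.0833333⌋ = 4 → e; lat ⌊0.1174/0.0416667⌋ = 2 → c.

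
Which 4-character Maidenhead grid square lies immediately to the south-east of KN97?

LN06

Longitude square 9; +1 → 10, wraps to 0, carry into field.
Longitude field K = 10; +1 → 11 = L.
Latitude square 7; −1 → 6.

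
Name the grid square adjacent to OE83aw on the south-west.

OE73xv

Longitude subsquare a = 0; −1 → -1, wraps to 23 = x, carry into square.
Longitude square 8; −1 → 7.
Latitude subsquare w = 22; −1 → 21 = v.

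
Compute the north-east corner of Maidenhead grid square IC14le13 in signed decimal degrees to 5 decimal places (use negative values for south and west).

-65.81667, -17.06667

Field I=8, C=2: +8·20° lon, +2·10° lat → SW at lon -20°, lat -70°.
Square 1, 4: +1·2° lon, +4·1° lat → SW at lon -18°, lat -66°.
Subsquare l=11, e=4: +11·0.0833333° lon, +4·0.0416667° lat → SW at lon -17.0833°, lat -65.8333°.
Extended square 1, 3: +1·0.00833333° lon, +3·0.00416667° lat → SW at lon -17.075°, lat -65.8208°.
Cell spans 0.00833333° lon × 0.00416667° lat. NE corner is SW corner plus one full cell.
latitude -65.81667, longitude -17.06667.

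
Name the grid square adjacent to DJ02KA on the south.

DJ01kx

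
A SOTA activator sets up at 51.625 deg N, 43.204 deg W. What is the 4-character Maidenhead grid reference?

GO81

Shift to the Maidenhead origin (180°W, 90°S): lon 136.80, lat 141.62.
Field: 136.80/20 → 6 → G, 141.62/10 → 14 → O; chars GO.
Square: 16.80/2 → 8, 1.62/1 → 1; chars 81.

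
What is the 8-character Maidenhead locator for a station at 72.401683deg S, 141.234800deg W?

BB97jo13

Add 180° to longitude and 90° to latitude: 38.76520, 17.59832.
Field: 38.76520/20 → 1 → B, 17.59832/10 → 1 → B; chars BB.
Square: 18.76520/2 → 9, 7.59832/1 → 7; chars 97.
Subsquare: 0.76520/0.0833333 → 9 → j, 0.59832/0.0416667 → 14 → o; chars jo.
Extended square: 0.01520/0.00833333 → 1, 0.01498/0.00416667 → 3; chars 13.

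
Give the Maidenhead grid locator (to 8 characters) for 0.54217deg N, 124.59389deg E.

PJ20hn10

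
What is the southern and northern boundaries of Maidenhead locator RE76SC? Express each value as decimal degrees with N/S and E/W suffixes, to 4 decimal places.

Field R=17, E=4: +17·20° lon, +4·10° lat → SW at lon 160°, lat -50°.
Square 7, 6: +7·2° lon, +6·1° lat → SW at lon 174°, lat -44°.
Subsquare s=18, c=2: +18·0.0833333° lon, +2·0.0416667° lat → SW at lon 175.5°, lat -43.9167°.
Cell spans 0.0833333° lon × 0.0416667° lat.
south 43.9167° S, north 43.8750° S.

43.9167° S, 43.8750° S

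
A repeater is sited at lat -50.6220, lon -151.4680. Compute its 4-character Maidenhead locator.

Add 180° to longitude and 90° to latitude: 28.53, 39.38.
Field: lon ⌊28.53/20⌋ = 1 → B; lat ⌊39.38/10⌋ = 3 → D.
Square: lon ⌊8.53/2⌋ = 4; lat ⌊9.38/1⌋ = 9.

BD49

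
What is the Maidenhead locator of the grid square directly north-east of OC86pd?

OC86qe

Longitude subsquare p = 15; +1 → 16 = q.
Latitude subsquare d = 3; +1 → 4 = e.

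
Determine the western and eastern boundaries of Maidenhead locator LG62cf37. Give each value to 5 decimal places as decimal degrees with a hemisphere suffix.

Field L=11, G=6: +11·20° lon, +6·10° lat → SW at lon 40°, lat -30°.
Square 6, 2: +6·2° lon, +2·1° lat → SW at lon 52°, lat -28°.
Subsquare c=2, f=5: +2·0.0833333° lon, +5·0.0416667° lat → SW at lon 52.1667°, lat -27.7917°.
Extended square 3, 7: +3·0.00833333° lon, +7·0.00416667° lat → SW at lon 52.1917°, lat -27.7625°.
Cell spans 0.00833333° lon × 0.00416667° lat.
west 52.19167° E, east 52.20000° E.

52.19167° E, 52.20000° E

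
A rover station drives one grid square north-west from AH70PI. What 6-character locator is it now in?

AH70oj

Longitude subsquare p = 15; −1 → 14 = o.
Latitude subsquare i = 8; +1 → 9 = j.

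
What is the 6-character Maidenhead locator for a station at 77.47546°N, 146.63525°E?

QQ37hl

Offset from 180°W / 90°S: lon 326.6353°, lat 167.4755°.
Field (20°×10°, letters A–R): 326.6353/20 → 16 → Q, 167.4755/10 → 16 → Q; chars QQ.
Square (2°×1°, digits 0–9): 6.6353/2 → 3, 7.4755/1 → 7; chars 37.
Subsquare (5′×2.5′, letters a–x): 0.6353/0.0833333 → 7 → h, 0.4755/0.0416667 → 11 → l; chars hl.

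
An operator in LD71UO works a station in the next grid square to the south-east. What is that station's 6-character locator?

LD71vn

Longitude subsquare u = 20; +1 → 21 = v.
Latitude subsquare o = 14; −1 → 13 = n.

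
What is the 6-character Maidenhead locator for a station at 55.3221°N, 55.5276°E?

LO75sh

Add 180° to longitude and 90° to latitude: 235.5276, 145.3221.
Field: 235.5276/20 → 11 → L, 145.3221/10 → 14 → O; chars LO.
Square: 15.5276/2 → 7, 5.3221/1 → 5; chars 75.
Subsquare: 1.5276/0.0833333 → 18 → s, 0.3221/0.0416667 → 7 → h; chars sh.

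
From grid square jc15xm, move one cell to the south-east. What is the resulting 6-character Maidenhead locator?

Longitude subsquare x = 23; +1 → 24, wraps to 0 = a, carry into square.
Longitude square 1; +1 → 2.
Latitude subsquare m = 12; −1 → 11 = l.

JC25al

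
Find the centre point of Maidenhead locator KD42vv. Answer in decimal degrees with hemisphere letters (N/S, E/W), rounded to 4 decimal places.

57.1042° S, 29.7917° E

Field K=10, D=3: +10·20° lon, +3·10° lat → SW at lon 20°, lat -60°.
Square 4, 2: +4·2° lon, +2·1° lat → SW at lon 28°, lat -58°.
Subsquare v=21, v=21: +21·0.0833333° lon, +21·0.0416667° lat → SW at lon 29.75°, lat -57.125°.
Cell spans 0.0833333° lon × 0.0416667° lat. Centre is SW corner plus half of each.
latitude 57.1042° S, longitude 29.7917° E.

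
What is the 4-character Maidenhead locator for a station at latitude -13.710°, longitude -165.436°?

Offset from 180°W / 90°S: lon 14.56°, lat 76.29°.
Field (20°×10°, letters A–R): lon ⌊14.56/20⌋ = 0 → A; lat ⌊76.29/10⌋ = 7 → H.
Square (2°×1°, digits 0–9): lon ⌊14.56/2⌋ = 7; lat ⌊6.29/1⌋ = 6.

AH76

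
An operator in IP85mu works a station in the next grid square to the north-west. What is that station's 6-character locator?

Longitude subsquare m = 12; −1 → 11 = l.
Latitude subsquare u = 20; +1 → 21 = v.

IP85lv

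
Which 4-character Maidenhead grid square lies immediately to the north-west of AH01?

RH92

Longitude square 0; −1 → -1, wraps to 9, carry into field.
Longitude field A = 0; −1 → -1, wraps to 17 = R, wrapping around the antimeridian.
Latitude square 1; +1 → 2.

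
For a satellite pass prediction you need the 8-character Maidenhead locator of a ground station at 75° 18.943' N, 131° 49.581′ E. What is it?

PQ55vh95

Add 180° to longitude and 90° to latitude: 311.82635, 165.31572.
Field: 311.82635/20 → 15 → P, 165.31572/10 → 16 → Q; chars PQ.
Square: 11.82635/2 → 5, 5.31572/1 → 5; chars 55.
Subsquare: 1.82635/0.0833333 → 21 → v, 0.31572/0.0416667 → 7 → h; chars vh.
Extended square: 0.07635/0.00833333 → 9, 0.02405/0.00416667 → 5; chars 95.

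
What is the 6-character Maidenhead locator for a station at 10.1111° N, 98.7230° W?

EK00pc

Shift to the Maidenhead origin (180°W, 90°S): lon 81.2770, lat 100.1111.
Field: lon ⌊81.2770/20⌋ = 4 → E; lat ⌊100.1111/10⌋ = 10 → K.
Square: lon ⌊1.2770/2⌋ = 0; lat ⌊0.1111/1⌋ = 0.
Subsquare: lon ⌊1.2770/0.0833333⌋ = 15 → p; lat ⌊0.1111/0.0416667⌋ = 2 → c.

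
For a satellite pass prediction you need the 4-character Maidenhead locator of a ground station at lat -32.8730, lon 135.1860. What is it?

Add 180° to longitude and 90° to latitude: 315.19, 57.13.
Field: 315.19/20 → 15 → P, 57.13/10 → 5 → F; chars PF.
Square: 15.19/2 → 7, 7.13/1 → 7; chars 77.

PF77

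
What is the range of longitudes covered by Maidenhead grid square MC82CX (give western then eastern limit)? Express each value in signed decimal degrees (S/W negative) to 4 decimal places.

76.1667, 76.2500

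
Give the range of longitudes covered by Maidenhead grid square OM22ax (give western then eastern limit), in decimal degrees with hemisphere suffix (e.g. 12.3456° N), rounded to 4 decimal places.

104.0000° E, 104.0833° E

Field O=14, M=12: +14·20° lon, +12·10° lat → SW at lon 100°, lat 30°.
Square 2, 2: +2·2° lon, +2·1° lat → SW at lon 104°, lat 32°.
Subsquare a=0, x=23: +0·0.0833333° lon, +23·0.0416667° lat → SW at lon 104°, lat 32.9583°.
Cell spans 0.0833333° lon × 0.0416667° lat.
west 104.0000° E, east 104.0833° E.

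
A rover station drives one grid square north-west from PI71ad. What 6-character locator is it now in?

PI61xe

Longitude subsquare a = 0; −1 → -1, wraps to 23 = x, carry into square.
Longitude square 7; −1 → 6.
Latitude subsquare d = 3; +1 → 4 = e.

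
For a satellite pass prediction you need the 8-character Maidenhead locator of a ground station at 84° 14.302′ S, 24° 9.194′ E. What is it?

KA25bs82

Add 180° to longitude and 90° to latitude: 204.15323, 5.76163.
Field: lon ⌊204.15323/20⌋ = 10 → K; lat ⌊5.76163/10⌋ = 0 → A.
Square: lon ⌊4.15323/2⌋ = 2; lat ⌊5.76163/1⌋ = 5.
Subsquare: lon ⌊0.15323/0.0833333⌋ = 1 → b; lat ⌊0.76163/0.0416667⌋ = 18 → s.
Extended square: lon ⌊0.06990/0.00833333⌋ = 8; lat ⌊0.01163/0.00416667⌋ = 2.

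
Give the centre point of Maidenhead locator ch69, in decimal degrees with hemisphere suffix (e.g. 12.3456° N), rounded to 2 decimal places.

10.50° S, 127.00° W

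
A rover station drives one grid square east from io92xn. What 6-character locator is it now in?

JO02an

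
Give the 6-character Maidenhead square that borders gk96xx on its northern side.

GK97xa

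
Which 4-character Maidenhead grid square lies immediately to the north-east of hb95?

IB06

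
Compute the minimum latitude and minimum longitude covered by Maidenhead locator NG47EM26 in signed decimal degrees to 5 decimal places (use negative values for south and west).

Field N=13, G=6: +13·20° lon, +6·10° lat → SW at lon 80°, lat -30°.
Square 4, 7: +4·2° lon, +7·1° lat → SW at lon 88°, lat -23°.
Subsquare e=4, m=12: +4·0.0833333° lon, +12·0.0416667° lat → SW at lon 88.3333°, lat -22.5°.
Extended square 2, 6: +2·0.00833333° lon, +6·0.00416667° lat → SW at lon 88.35°, lat -22.475°.
latitude -22.47500, longitude 88.35000.

-22.47500, 88.35000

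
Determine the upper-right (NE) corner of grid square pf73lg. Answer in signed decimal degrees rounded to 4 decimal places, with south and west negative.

-36.7083, 135.0000

Field P=15, F=5: +15·20° lon, +5·10° lat → SW at lon 120°, lat -40°.
Square 7, 3: +7·2° lon, +3·1° lat → SW at lon 134°, lat -37°.
Subsquare l=11, g=6: +11·0.0833333° lon, +6·0.0416667° lat → SW at lon 134.917°, lat -36.75°.
Cell spans 0.0833333° lon × 0.0416667° lat. NE corner is SW corner plus one full cell.
latitude -36.7083, longitude 135.0000.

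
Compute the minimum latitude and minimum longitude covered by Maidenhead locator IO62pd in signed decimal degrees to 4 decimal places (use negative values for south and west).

52.1250, -6.7500

Field I=8, O=14: +8·20° lon, +14·10° lat → SW at lon -20°, lat 50°.
Square 6, 2: +6·2° lon, +2·1° lat → SW at lon -8°, lat 52°.
Subsquare p=15, d=3: +15·0.0833333° lon, +3·0.0416667° lat → SW at lon -6.75°, lat 52.125°.
latitude 52.1250, longitude -6.7500.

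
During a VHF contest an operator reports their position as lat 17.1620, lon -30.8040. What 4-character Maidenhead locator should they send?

Offset from 180°W / 90°S: lon 149.20°, lat 107.16°.
Field (20°×10°, letters A–R): lon ⌊149.20/20⌋ = 7 → H; lat ⌊107.16/10⌋ = 10 → K.
Square (2°×1°, digits 0–9): lon ⌊9.20/2⌋ = 4; lat ⌊7.16/1⌋ = 7.

HK47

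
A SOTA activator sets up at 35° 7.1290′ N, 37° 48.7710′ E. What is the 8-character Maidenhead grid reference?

KM85vc78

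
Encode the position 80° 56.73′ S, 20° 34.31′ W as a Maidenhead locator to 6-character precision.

Offset from 180°W / 90°S: lon 159.4282°, lat 9.0545°.
Field: lon ⌊159.4282/20⌋ = 7 → H; lat ⌊9.0545/10⌋ = 0 → A.
Square: lon ⌊19.4282/2⌋ = 9; lat ⌊9.0545/1⌋ = 9.
Subsquare: lon ⌊1.4282/0.0833333⌋ = 17 → r; lat ⌊0.0545/0.0416667⌋ = 1 → b.

HA99rb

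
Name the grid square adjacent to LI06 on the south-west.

Longitude square 0; −1 → -1, wraps to 9, carry into field.
Longitude field L = 11; −1 → 10 = K.
Latitude square 6; −1 → 5.

KI95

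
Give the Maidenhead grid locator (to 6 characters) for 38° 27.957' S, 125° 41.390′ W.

CF71dm

Shift to the Maidenhead origin (180°W, 90°S): lon 54.3102, lat 51.5341.
Field: 54.3102/20 → 2 → C, 51.5341/10 → 5 → F; chars CF.
Square: 14.3102/2 → 7, 1.5341/1 → 1; chars 71.
Subsquare: 0.3102/0.0833333 → 3 → d, 0.5341/0.0416667 → 12 → m; chars dm.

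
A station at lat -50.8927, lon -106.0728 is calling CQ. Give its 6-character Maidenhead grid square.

DD69xc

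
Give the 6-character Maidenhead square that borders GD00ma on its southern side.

GC09mx

Latitude subsquare a = 0; −1 → -1, wraps to 23 = x, carry into square.
Latitude square 0; −1 → -1, wraps to 9, carry into field.
Latitude field D = 3; −1 → 2 = C.
The longitude characters are unchanged.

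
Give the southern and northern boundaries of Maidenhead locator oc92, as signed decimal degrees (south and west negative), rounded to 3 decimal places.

Field O=14, C=2: +14·20° lon, +2·10° lat → SW at lon 100°, lat -70°.
Square 9, 2: +9·2° lon, +2·1° lat → SW at lon 118°, lat -68°.
Cell spans 2° lon × 1° lat.
south -68.000, north -67.000.

-68.000, -67.000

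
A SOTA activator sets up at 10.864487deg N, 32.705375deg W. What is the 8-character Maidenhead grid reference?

HK30pu57

Shift to the Maidenhead origin (180°W, 90°S): lon 147.29462, lat 100.86449.
Field: 147.29462/20 → 7 → H, 100.86449/10 → 10 → K; chars HK.
Square: 7.29462/2 → 3, 0.86449/1 → 0; chars 30.
Subsquare: 1.29462/0.0833333 → 15 → p, 0.86449/0.0416667 → 20 → u; chars pu.
Extended square: 0.04462/0.00833333 → 5, 0.03115/0.00416667 → 7; chars 57.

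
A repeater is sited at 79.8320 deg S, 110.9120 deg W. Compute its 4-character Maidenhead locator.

Shift to the Maidenhead origin (180°W, 90°S): lon 69.09, lat 10.17.
Field: lon ⌊69.09/20⌋ = 3 → D; lat ⌊10.17/10⌋ = 1 → B.
Square: lon ⌊9.09/2⌋ = 4; lat ⌊0.17/1⌋ = 0.

DB40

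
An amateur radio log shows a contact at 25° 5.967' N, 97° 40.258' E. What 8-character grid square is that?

Add 180° to longitude and 90° to latitude: 277.67097, 115.09945.
Field: lon ⌊277.67097/20⌋ = 13 → N; lat ⌊115.09945/10⌋ = 11 → L.
Square: lon ⌊17.67097/2⌋ = 8; lat ⌊5.09945/1⌋ = 5.
Subsquare: lon ⌊1.67097/0.0833333⌋ = 20 → u; lat ⌊0.09945/0.0416667⌋ = 2 → c.
Extended square: lon ⌊0.00430/0.00833333⌋ = 0; lat ⌊0.01612/0.00416667⌋ = 3.

NL85uc03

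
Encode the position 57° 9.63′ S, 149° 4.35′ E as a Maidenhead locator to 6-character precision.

QD42mu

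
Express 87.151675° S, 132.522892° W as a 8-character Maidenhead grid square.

CA32ru73

Offset from 180°W / 90°S: lon 47.47711°, lat 2.84833°.
Field (20°×10°, letters A–R): lon ⌊47.47711/20⌋ = 2 → C; lat ⌊2.84833/10⌋ = 0 → A.
Square (2°×1°, digits 0–9): lon ⌊7.47711/2⌋ = 3; lat ⌊2.84833/1⌋ = 2.
Subsquare (5′×2.5′, letters a–x): lon ⌊1.47711/0.0833333⌋ = 17 → r; lat ⌊0.84833/0.0416667⌋ = 20 → u.
Extended square (30″×15″, digits 0–9): lon ⌊0.06044/0.00833333⌋ = 7; lat ⌊0.01499/0.00416667⌋ = 3.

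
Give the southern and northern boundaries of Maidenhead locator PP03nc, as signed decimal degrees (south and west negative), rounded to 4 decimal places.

Field P=15, P=15: +15·20° lon, +15·10° lat → SW at lon 120°, lat 60°.
Square 0, 3: +0·2° lon, +3·1° lat → SW at lon 120°, lat 63°.
Subsquare n=13, c=2: +13·0.0833333° lon, +2·0.0416667° lat → SW at lon 121.083°, lat 63.0833°.
Cell spans 0.0833333° lon × 0.0416667° lat.
south 63.0833, north 63.1250.

63.0833, 63.1250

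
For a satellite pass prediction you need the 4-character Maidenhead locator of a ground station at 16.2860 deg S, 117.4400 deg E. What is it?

OH83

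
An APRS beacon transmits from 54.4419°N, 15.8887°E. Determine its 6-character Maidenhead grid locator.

Add 180° to longitude and 90° to latitude: 195.8887, 144.4419.
Field: lon ⌊195.8887/20⌋ = 9 → J; lat ⌊144.4419/10⌋ = 14 → O.
Square: lon ⌊15.8887/2⌋ = 7; lat ⌊4.4419/1⌋ = 4.
Subsquare: lon ⌊1.8887/0.0833333⌋ = 22 → w; lat ⌊0.4419/0.0416667⌋ = 10 → k.

JO74wk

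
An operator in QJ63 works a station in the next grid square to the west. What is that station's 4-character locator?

QJ53

Longitude square 6; −1 → 5.
The latitude characters are unchanged.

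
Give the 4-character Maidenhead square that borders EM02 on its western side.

Longitude square 0; −1 → -1, wraps to 9, carry into field.
Longitude field E = 4; −1 → 3 = D.
The latitude characters are unchanged.

DM92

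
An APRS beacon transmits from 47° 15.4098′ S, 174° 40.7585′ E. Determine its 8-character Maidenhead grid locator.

RE72ir18

Shift to the Maidenhead origin (180°W, 90°S): lon 354.67931, lat 42.74317.
Field: 354.67931/20 → 17 → R, 42.74317/10 → 4 → E; chars RE.
Square: 14.67931/2 → 7, 2.74317/1 → 2; chars 72.
Subsquare: 0.67931/0.0833333 → 8 → i, 0.74317/0.0416667 → 17 → r; chars ir.
Extended square: 0.01264/0.00833333 → 1, 0.03484/0.00416667 → 8; chars 18.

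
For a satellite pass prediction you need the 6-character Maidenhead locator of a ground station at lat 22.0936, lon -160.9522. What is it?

Shift to the Maidenhead origin (180°W, 90°S): lon 19.0478, lat 112.0936.
Field: 19.0478/20 → 0 → A, 112.0936/10 → 11 → L; chars AL.
Square: 19.0478/2 → 9, 2.0936/1 → 2; chars 92.
Subsquare: 1.0478/0.0833333 → 12 → m, 0.0936/0.0416667 → 2 → c; chars mc.

AL92mc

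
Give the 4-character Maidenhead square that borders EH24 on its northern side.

Latitude square 4; +1 → 5.
The longitude characters are unchanged.

EH25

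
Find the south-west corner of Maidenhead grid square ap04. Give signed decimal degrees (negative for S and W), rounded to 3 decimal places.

64.000, -180.000

Field A=0, P=15: +0·20° lon, +15·10° lat → SW at lon -180°, lat 60°.
Square 0, 4: +0·2° lon, +4·1° lat → SW at lon -180°, lat 64°.
latitude 64.000, longitude -180.000.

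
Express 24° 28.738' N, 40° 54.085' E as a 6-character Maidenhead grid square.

LL04kl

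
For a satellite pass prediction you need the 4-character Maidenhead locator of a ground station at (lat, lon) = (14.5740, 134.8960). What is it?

PK74

Offset from 180°W / 90°S: lon 314.90°, lat 104.57°.
Field: lon ⌊314.90/20⌋ = 15 → P; lat ⌊104.57/10⌋ = 10 → K.
Square: lon ⌊14.90/2⌋ = 7; lat ⌊4.57/1⌋ = 4.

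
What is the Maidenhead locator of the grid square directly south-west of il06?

Longitude square 0; −1 → -1, wraps to 9, carry into field.
Longitude field I = 8; −1 → 7 = H.
Latitude square 6; −1 → 5.

HL95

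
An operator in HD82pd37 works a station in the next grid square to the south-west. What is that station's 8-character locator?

HD82pd26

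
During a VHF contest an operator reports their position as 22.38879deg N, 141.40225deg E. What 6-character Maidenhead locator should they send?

QL02qj

Add 180° to longitude and 90° to latitude: 321.4022, 112.3888.
Field: lon ⌊321.4022/20⌋ = 16 → Q; lat ⌊112.3888/10⌋ = 11 → L.
Square: lon ⌊1.4022/2⌋ = 0; lat ⌊2.3888/1⌋ = 2.
Subsquare: lon ⌊1.4022/0.0833333⌋ = 16 → q; lat ⌊0.3888/0.0416667⌋ = 9 → j.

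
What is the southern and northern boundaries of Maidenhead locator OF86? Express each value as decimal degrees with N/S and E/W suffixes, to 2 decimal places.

34.00° S, 33.00° S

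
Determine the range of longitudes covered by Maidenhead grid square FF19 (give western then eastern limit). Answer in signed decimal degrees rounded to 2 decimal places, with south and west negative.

-78.00, -76.00

Field F=5, F=5: +5·20° lon, +5·10° lat → SW at lon -80°, lat -40°.
Square 1, 9: +1·2° lon, +9·1° lat → SW at lon -78°, lat -31°.
Cell spans 2° lon × 1° lat.
west -78.00, east -76.00.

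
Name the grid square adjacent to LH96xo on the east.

Longitude subsquare x = 23; +1 → 24, wraps to 0 = a, carry into square.
Longitude square 9; +1 → 10, wraps to 0, carry into field.
Longitude field L = 11; +1 → 12 = M.
The latitude characters are unchanged.

MH06ao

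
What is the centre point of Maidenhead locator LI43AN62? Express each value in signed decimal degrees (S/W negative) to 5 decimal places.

-6.44792, 48.05417

Field L=11, I=8: +11·20° lon, +8·10° lat → SW at lon 40°, lat -10°.
Square 4, 3: +4·2° lon, +3·1° lat → SW at lon 48°, lat -7°.
Subsquare a=0, n=13: +0·0.0833333° lon, +13·0.0416667° lat → SW at lon 48°, lat -6.45833°.
Extended square 6, 2: +6·0.00833333° lon, +2·0.00416667° lat → SW at lon 48.05°, lat -6.45°.
Cell spans 0.00833333° lon × 0.00416667° lat. Centre is SW corner plus half of each.
latitude -6.44792, longitude 48.05417.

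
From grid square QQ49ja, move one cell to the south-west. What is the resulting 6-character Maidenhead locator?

QQ48ix

Longitude subsquare j = 9; −1 → 8 = i.
Latitude subsquare a = 0; −1 → -1, wraps to 23 = x, carry into square.
Latitude square 9; −1 → 8.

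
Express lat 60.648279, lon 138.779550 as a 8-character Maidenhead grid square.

PP90jp35

Offset from 180°W / 90°S: lon 318.77955°, lat 150.64828°.
Field: lon ⌊318.77955/20⌋ = 15 → P; lat ⌊150.64828/10⌋ = 15 → P.
Square: lon ⌊18.77955/2⌋ = 9; lat ⌊0.64828/1⌋ = 0.
Subsquare: lon ⌊0.77955/0.0833333⌋ = 9 → j; lat ⌊0.64828/0.0416667⌋ = 15 → p.
Extended square: lon ⌊0.02955/0.00833333⌋ = 3; lat ⌊0.02328/0.00416667⌋ = 5.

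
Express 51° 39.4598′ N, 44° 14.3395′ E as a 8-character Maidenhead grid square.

LO21cp87

Shift to the Maidenhead origin (180°W, 90°S): lon 224.23899, lat 141.65766.
Field (20°×10°, letters A–R): 224.23899/20 → 11 → L, 141.65766/10 → 14 → O; chars LO.
Square (2°×1°, digits 0–9): 4.23899/2 → 2, 1.65766/1 → 1; chars 21.
Subsquare (5′×2.5′, letters a–x): 0.23899/0.0833333 → 2 → c, 0.65766/0.0416667 → 15 → p; chars cp.
Extended square (30″×15″, digits 0–9): 0.07232/0.00833333 → 8, 0.03266/0.00416667 → 7; chars 87.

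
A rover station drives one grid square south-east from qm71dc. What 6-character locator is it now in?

QM71eb

Longitude subsquare d = 3; +1 → 4 = e.
Latitude subsquare c = 2; −1 → 1 = b.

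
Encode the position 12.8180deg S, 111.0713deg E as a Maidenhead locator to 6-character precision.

Shift to the Maidenhead origin (180°W, 90°S): lon 291.0713, lat 77.1820.
Field: lon ⌊291.0713/20⌋ = 14 → O; lat ⌊77.1820/10⌋ = 7 → H.
Square: lon ⌊11.0713/2⌋ = 5; lat ⌊7.1820/1⌋ = 7.
Subsquare: lon ⌊1.0713/0.0833333⌋ = 12 → m; lat ⌊0.1820/0.0416667⌋ = 4 → e.

OH57me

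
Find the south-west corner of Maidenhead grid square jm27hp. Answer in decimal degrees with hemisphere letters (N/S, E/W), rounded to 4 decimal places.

37.6250° N, 4.5833° E

Field J=9, M=12: +9·20° lon, +12·10° lat → SW at lon 0°, lat 30°.
Square 2, 7: +2·2° lon, +7·1° lat → SW at lon 4°, lat 37°.
Subsquare h=7, p=15: +7·0.0833333° lon, +15·0.0416667° lat → SW at lon 4.58333°, lat 37.625°.
latitude 37.6250° N, longitude 4.5833° E.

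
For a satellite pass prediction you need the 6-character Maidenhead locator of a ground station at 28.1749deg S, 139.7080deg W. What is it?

Add 180° to longitude and 90° to latitude: 40.2920, 61.8251.
Field (20°×10°, letters A–R): lon ⌊40.2920/20⌋ = 2 → C; lat ⌊61.8251/10⌋ = 6 → G.
Square (2°×1°, digits 0–9): lon ⌊0.2920/2⌋ = 0; lat ⌊1.8251/1⌋ = 1.
Subsquare (5′×2.5′, letters a–x): lon ⌊0.2920/0.0833333⌋ = 3 → d; lat ⌊0.8251/0.0416667⌋ = 19 → t.

CG01dt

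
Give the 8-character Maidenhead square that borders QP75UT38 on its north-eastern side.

QP75ut49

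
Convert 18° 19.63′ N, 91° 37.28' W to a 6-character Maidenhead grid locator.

EK48eh

Offset from 180°W / 90°S: lon 88.3787°, lat 108.3272°.
Field: 88.3787/20 → 4 → E, 108.3272/10 → 10 → K; chars EK.
Square: 8.3787/2 → 4, 8.3272/1 → 8; chars 48.
Subsquare: 0.3787/0.0833333 → 4 → e, 0.3272/0.0416667 → 7 → h; chars eh.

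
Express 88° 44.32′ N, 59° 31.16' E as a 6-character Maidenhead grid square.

LR98sr

Offset from 180°W / 90°S: lon 239.5193°, lat 178.7387°.
Field: lon ⌊239.5193/20⌋ = 11 → L; lat ⌊178.7387/10⌋ = 17 → R.
Square: lon ⌊19.5193/2⌋ = 9; lat ⌊8.7387/1⌋ = 8.
Subsquare: lon ⌊1.5193/0.0833333⌋ = 18 → s; lat ⌊0.7387/0.0416667⌋ = 17 → r.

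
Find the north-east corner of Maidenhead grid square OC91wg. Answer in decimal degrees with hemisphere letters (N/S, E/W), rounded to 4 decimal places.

68.7083° S, 119.9167° E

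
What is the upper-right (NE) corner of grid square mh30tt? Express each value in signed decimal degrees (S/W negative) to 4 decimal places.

Field M=12, H=7: +12·20° lon, +7·10° lat → SW at lon 60°, lat -20°.
Square 3, 0: +3·2° lon, +0·1° lat → SW at lon 66°, lat -20°.
Subsquare t=19, t=19: +19·0.0833333° lon, +19·0.0416667° lat → SW at lon 67.5833°, lat -19.2083°.
Cell spans 0.0833333° lon × 0.0416667° lat. NE corner is SW corner plus one full cell.
latitude -19.1667, longitude 67.6667.

-19.1667, 67.6667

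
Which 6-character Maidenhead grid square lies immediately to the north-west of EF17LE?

EF17kf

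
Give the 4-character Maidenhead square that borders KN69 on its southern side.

KN68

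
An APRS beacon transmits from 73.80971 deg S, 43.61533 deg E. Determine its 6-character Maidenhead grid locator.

Offset from 180°W / 90°S: lon 223.6153°, lat 16.1903°.
Field: lon ⌊223.6153/20⌋ = 11 → L; lat ⌊16.1903/10⌋ = 1 → B.
Square: lon ⌊3.6153/2⌋ = 1; lat ⌊6.1903/1⌋ = 6.
Subsquare: lon ⌊1.6153/0.0833333⌋ = 19 → t; lat ⌊0.1903/0.0416667⌋ = 4 → e.

LB16te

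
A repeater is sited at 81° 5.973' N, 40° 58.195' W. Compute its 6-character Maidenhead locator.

GR91mc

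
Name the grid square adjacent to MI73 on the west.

Longitude square 7; −1 → 6.
The latitude characters are unchanged.

MI63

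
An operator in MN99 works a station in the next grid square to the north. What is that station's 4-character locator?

Latitude square 9; +1 → 10, wraps to 0, carry into field.
Latitude field N = 13; +1 → 14 = O.
The longitude characters are unchanged.

MO90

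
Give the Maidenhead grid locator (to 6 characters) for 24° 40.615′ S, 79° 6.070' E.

Add 180° to longitude and 90° to latitude: 259.1012, 65.3231.
Field (20°×10°, letters A–R): lon ⌊259.1012/20⌋ = 12 → M; lat ⌊65.3231/10⌋ = 6 → G.
Square (2°×1°, digits 0–9): lon ⌊19.1012/2⌋ = 9; lat ⌊5.3231/1⌋ = 5.
Subsquare (5′×2.5′, letters a–x): lon ⌊1.1012/0.0833333⌋ = 13 → n; lat ⌊0.3231/0.0416667⌋ = 7 → h.

MG95nh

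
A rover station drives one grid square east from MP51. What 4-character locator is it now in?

Longitude square 5; +1 → 6.
The latitude characters are unchanged.

MP61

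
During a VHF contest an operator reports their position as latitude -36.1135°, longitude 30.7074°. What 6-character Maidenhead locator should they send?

KF53iv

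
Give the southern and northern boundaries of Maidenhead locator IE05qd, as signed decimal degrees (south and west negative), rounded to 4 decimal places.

-44.8750, -44.8333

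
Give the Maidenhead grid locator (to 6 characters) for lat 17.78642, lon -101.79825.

DK97cs

Add 180° to longitude and 90° to latitude: 78.2018, 107.7864.
Field: lon ⌊78.2018/20⌋ = 3 → D; lat ⌊107.7864/10⌋ = 10 → K.
Square: lon ⌊18.2018/2⌋ = 9; lat ⌊7.7864/1⌋ = 7.
Subsquare: lon ⌊0.2018/0.0833333⌋ = 2 → c; lat ⌊0.7864/0.0416667⌋ = 18 → s.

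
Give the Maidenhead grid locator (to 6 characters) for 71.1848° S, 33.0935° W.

Add 180° to longitude and 90° to latitude: 146.9065, 18.8152.
Field: lon ⌊146.9065/20⌋ = 7 → H; lat ⌊18.8152/10⌋ = 1 → B.
Square: lon ⌊6.9065/2⌋ = 3; lat ⌊8.8152/1⌋ = 8.
Subsquare: lon ⌊0.9065/0.0833333⌋ = 10 → k; lat ⌊0.8152/0.0416667⌋ = 19 → t.

HB38kt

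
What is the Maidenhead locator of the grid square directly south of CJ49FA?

CJ48fx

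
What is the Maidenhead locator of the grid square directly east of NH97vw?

NH97ww

Longitude subsquare v = 21; +1 → 22 = w.
The latitude characters are unchanged.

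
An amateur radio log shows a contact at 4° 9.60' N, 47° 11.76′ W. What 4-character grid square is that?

Add 180° to longitude and 90° to latitude: 132.80, 94.16.
Field (20°×10°, letters A–R): lon ⌊132.80/20⌋ = 6 → G; lat ⌊94.16/10⌋ = 9 → J.
Square (2°×1°, digits 0–9): lon ⌊12.80/2⌋ = 6; lat ⌊4.16/1⌋ = 4.

GJ64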